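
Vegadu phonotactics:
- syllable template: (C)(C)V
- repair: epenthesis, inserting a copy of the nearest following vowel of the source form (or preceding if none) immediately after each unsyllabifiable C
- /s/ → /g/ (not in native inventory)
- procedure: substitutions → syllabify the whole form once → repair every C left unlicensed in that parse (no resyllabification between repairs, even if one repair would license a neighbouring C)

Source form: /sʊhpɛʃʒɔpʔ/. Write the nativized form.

gʊhpɛʃʒɔpɔʔɔ

Substitution: /s/ → /g/, giving /gʊhpɛʃʒɔpʔ/.
The consonants /p/, /ʔ/ cannot be parsed into a legal (C)(C)V syllable (no codas are permitted; onsets may contain at most 2 consonants).
Each unlicensed consonant becomes the onset of a new syllable: /p/ → /pɔ/, /ʔ/ → /ʔɔ/.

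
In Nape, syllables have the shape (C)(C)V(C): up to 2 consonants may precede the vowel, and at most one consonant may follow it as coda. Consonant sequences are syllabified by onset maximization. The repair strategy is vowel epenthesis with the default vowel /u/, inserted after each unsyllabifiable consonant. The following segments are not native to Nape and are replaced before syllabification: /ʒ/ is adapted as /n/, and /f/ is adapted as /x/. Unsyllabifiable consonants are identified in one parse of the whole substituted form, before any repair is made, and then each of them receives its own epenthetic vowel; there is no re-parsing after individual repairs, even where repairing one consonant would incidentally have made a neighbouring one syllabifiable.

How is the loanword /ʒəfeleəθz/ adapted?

Substitution: /ʒ/ → /n/, /f/ → /x/, giving /nəxeleəθz/.
The consonants /z/ cannot be parsed into a legal (C)(C)V(C) syllable (at most one coda consonant is licensed; onsets may contain at most 2 consonants).
Each unlicensed consonant becomes the onset of a new syllable: /z/ → /zu/.

nəxeleəθzu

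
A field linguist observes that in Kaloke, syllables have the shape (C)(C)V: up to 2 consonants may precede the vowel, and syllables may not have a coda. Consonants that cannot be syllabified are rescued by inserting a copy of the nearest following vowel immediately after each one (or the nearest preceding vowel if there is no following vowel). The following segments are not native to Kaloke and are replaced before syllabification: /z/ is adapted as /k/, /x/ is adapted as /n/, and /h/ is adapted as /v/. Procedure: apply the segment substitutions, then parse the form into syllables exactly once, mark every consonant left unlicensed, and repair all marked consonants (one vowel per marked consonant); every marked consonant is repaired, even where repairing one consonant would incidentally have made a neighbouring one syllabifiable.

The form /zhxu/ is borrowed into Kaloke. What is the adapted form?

kuvnu

Substitution: /z/ → /k/, /h/ → /v/, /x/ → /n/, giving /kvnu/.
Under (C)(C)V, the unsyllabifiable consonants are /k/ (no codas are permitted; onsets may contain at most 2 consonants).
Each unlicensed consonant becomes the onset of a new syllable: /k/ → /ku/.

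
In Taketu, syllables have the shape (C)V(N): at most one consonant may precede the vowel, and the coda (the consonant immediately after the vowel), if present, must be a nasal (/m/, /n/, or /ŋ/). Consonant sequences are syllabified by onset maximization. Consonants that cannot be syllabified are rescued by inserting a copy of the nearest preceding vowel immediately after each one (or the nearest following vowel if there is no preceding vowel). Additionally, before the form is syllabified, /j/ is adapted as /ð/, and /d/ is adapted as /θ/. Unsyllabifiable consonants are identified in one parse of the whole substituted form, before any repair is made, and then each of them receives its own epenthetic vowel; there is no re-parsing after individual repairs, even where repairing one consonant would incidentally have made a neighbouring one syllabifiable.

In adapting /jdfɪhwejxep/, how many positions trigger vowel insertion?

After substitution the input is /ðθfɪhweðxep/.
The unsyllabifiable consonants are /ð/, /θ/, /h/, /ð/, /p/; each receives one epenthetic vowel.

5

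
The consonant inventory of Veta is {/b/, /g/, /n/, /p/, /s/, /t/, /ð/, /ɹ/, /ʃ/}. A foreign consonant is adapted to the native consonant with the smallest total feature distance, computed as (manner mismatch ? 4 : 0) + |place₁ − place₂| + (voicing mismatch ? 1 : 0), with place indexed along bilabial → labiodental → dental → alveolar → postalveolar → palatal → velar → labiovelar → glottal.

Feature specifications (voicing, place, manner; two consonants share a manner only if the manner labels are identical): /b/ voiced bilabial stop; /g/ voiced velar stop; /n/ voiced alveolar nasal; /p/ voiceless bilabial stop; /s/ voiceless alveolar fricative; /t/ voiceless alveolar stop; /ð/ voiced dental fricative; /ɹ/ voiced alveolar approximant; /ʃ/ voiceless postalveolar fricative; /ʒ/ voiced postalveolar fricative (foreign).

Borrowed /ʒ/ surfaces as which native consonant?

/ʃ/ is closest: same manner (fricative), place distance 0 (postalveolar→postalveolar), voicing differs (+1); total 1. Next closest is /s/ at distance 2.

ʃ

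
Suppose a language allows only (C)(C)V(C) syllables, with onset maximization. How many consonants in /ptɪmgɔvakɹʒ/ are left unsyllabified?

Syllabifying with onset maximization leaves /ɹ/, /ʒ/ stranded (at most one coda consonant is licensed; onsets may contain at most 2 consonants).

2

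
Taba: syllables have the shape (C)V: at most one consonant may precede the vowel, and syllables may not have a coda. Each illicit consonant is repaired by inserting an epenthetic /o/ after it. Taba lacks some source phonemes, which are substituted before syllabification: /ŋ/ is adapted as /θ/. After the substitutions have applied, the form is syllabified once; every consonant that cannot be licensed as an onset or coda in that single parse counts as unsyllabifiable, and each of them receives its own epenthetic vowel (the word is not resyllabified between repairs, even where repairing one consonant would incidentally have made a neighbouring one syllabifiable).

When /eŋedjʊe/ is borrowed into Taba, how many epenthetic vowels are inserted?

After substitution the input is /eθedjʊe/.
The unsyllabifiable consonants are /d/; each receives one epenthetic vowel.

1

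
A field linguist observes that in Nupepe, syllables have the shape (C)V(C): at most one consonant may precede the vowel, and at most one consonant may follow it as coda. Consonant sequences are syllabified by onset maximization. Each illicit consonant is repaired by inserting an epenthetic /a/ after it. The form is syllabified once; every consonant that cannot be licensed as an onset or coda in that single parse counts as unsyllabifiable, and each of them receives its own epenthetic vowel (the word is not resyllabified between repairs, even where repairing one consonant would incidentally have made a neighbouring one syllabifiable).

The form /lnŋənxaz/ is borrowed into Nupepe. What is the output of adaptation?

Under (C)V(C), the unsyllabifiable consonants are /l/, /n/ (at most one coda consonant is licensed; onsets are limited to one consonant).
Inserting the epenthetic vowel yields /l/ → /la/, /n/ → /na/.

lanaŋənxaz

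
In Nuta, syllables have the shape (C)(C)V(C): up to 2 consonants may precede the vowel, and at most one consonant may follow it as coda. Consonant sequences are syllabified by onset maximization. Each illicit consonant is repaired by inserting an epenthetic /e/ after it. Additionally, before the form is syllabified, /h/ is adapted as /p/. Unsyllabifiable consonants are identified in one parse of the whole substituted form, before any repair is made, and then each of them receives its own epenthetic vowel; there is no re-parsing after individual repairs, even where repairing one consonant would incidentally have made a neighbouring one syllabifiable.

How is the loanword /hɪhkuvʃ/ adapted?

Substitution: /h/ → /p/, giving /pɪpkuvʃ/.
Syllabifying with onset maximization leaves /ʃ/ stranded (at most one coda consonant is licensed; onsets may contain at most 2 consonants).
Each unlicensed consonant becomes the onset of a new syllable: /ʃ/ → /ʃe/.

pɪpkuvʃe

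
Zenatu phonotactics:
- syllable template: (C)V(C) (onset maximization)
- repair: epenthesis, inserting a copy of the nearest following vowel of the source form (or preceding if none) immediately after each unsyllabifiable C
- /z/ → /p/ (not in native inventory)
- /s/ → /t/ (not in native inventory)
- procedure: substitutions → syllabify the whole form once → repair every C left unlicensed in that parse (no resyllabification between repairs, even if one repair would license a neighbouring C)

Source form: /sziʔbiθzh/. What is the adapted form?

Substitution: /s/ → /t/, /z/ → /p/, giving /tpiʔbiθph/.
Under (C)V(C), the unsyllabifiable consonants are /t/, /p/, /h/ (at most one coda consonant is licensed; onsets are limited to one consonant).
Each unlicensed consonant becomes the onset of a new syllable: /t/ → /ti/, /p/ → /pi/, /h/ → /hi/.

tipiʔbiθpihi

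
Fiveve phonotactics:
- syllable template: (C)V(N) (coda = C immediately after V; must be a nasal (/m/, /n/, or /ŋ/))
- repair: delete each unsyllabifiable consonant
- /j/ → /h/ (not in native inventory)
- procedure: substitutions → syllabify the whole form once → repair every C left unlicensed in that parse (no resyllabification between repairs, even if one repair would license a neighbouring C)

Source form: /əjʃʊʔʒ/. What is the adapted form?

Substitution: /j/ → /h/, giving /əhʃʊʔʒ/.
Under (C)V(N), the unsyllabifiable consonants are /h/, /ʔ/, /ʒ/ (only a nasal (/m/, /n/, or /ŋ/) is licensed in coda position; onsets are limited to one consonant).
Each unlicensed consonant is deleted: /h/, /ʔ/, /ʒ/.

əʃʊ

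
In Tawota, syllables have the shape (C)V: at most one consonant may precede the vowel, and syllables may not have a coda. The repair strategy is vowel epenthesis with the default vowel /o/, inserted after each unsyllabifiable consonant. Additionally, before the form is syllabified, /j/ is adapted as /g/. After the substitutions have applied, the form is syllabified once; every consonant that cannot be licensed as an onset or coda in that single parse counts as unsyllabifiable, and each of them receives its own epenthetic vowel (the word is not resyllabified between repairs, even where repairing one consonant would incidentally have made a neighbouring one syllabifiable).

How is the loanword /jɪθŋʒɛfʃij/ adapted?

Substitution: /j/ → /g/, giving /gɪθŋʒɛfʃig/.
Under (C)V, the unsyllabifiable consonants are /θ/, /ŋ/, /f/, /g/ (no codas are permitted; onsets are limited to one consonant).
Epenthesis after each stranded consonant: /θ/ → /θo/, /ŋ/ → /ŋo/, /f/ → /fo/, /g/ → /go/.

gɪθoŋoʒɛfoʃigo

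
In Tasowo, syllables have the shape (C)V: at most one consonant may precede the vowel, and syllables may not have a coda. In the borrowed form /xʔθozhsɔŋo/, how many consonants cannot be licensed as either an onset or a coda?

Syllabifying with onset maximization leaves /x/, /ʔ/, /z/, /h/ stranded (no codas are permitted; onsets are limited to one consonant).

4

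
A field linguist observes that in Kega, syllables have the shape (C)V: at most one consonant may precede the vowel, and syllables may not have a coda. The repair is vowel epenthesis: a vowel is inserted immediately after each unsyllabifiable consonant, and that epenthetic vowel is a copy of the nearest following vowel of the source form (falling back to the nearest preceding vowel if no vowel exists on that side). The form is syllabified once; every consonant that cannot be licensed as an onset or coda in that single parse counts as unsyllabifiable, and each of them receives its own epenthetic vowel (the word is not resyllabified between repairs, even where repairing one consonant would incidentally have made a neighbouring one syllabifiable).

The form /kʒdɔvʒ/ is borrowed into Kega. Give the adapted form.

kɔʒɔdɔvɔʒɔ

The consonants /k/, /ʒ/, /v/, /ʒ/ cannot be parsed into a legal (C)V syllable (no codas are permitted; onsets are limited to one consonant).
Epenthesis after each stranded consonant: /k/ → /kɔ/, /ʒ/ → /ʒɔ/, /v/ → /vɔ/, /ʒ/ → /ʒɔ/.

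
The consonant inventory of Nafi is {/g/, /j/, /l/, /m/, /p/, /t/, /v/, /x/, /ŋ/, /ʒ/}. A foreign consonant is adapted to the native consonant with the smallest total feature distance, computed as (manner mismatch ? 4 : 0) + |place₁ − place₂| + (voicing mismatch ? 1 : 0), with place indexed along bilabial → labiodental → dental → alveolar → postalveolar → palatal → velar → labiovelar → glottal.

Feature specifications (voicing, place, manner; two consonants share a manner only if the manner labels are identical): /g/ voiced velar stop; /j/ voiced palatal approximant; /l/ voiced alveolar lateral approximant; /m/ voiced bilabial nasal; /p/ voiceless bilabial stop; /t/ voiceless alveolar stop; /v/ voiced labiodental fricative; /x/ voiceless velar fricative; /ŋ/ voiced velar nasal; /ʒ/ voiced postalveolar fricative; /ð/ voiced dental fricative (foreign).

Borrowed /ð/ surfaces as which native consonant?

v

/v/ is closest: same manner (fricative), place distance 1 (dental→labiodental), same voicing; total 1. Next closest is /ʒ/ at distance 2.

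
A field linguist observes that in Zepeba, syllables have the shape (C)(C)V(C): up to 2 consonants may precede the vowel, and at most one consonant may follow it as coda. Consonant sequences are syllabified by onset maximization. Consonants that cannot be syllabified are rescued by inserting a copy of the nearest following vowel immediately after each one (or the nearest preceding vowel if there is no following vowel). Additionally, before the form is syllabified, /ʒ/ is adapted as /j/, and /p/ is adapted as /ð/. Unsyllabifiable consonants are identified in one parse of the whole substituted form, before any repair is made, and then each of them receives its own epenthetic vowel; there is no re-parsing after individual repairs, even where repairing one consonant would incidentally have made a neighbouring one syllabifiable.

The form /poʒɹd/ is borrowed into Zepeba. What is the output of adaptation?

Substitution: /p/ → /ð/, /ʒ/ → /j/, giving /ðojɹd/.
Syllabifying with onset maximization leaves /ɹ/, /d/ stranded (at most one coda consonant is licensed; onsets may contain at most 2 consonants).
Each unlicensed consonant becomes the onset of a new syllable: /ɹ/ → /ɹo/, /d/ → /do/.

ðojɹodo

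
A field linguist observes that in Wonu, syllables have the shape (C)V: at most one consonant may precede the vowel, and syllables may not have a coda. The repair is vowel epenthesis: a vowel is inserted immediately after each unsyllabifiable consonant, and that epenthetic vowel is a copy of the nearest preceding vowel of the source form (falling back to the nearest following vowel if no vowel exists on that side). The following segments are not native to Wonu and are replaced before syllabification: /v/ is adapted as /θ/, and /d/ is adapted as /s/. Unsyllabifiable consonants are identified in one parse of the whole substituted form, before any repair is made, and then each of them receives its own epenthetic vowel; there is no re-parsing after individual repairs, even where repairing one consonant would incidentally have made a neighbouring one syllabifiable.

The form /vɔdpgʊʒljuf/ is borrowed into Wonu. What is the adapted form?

Substitution: /v/ → /θ/, /d/ → /s/, giving /θɔspgʊʒljuf/.
Syllabifying with onset maximization leaves /s/, /p/, /ʒ/, /l/, /f/ stranded (no codas are permitted; onsets are limited to one consonant).
Epenthesis after each stranded consonant: /s/ → /sɔ/, /p/ → /pɔ/, /ʒ/ → /ʒʊ/, /l/ → /lʊ/, /f/ → /fu/.

θɔsɔpɔgʊʒʊlʊjufu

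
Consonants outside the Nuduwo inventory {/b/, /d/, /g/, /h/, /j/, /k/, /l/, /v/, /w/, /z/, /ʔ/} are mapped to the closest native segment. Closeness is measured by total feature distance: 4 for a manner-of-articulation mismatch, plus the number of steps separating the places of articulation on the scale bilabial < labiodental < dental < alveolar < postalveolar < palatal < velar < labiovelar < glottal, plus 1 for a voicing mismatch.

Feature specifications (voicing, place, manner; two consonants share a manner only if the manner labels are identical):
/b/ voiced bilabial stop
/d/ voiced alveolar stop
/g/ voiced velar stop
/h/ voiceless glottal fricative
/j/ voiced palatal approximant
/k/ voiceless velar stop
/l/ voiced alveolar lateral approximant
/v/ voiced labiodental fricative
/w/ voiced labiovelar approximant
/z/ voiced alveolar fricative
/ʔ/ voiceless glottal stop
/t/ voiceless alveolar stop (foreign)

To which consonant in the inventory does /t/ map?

d

/d/ is closest: same manner (stop), place distance 0 (alveolar→alveolar), voicing differs (+1); total 1. Next closest is /k/ at distance 3.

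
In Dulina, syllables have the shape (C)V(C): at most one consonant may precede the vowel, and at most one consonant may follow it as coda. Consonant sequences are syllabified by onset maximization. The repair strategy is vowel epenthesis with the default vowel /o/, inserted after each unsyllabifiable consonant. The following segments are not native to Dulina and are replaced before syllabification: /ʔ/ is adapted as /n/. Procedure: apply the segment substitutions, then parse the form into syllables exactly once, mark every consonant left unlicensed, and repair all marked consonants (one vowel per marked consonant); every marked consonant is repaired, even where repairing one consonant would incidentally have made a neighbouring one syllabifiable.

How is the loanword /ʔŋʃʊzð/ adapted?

Substitution: /ʔ/ → /n/, giving /nŋʃʊzð/.
Syllabifying with onset maximization leaves /n/, /ŋ/, /ð/ stranded (at most one coda consonant is licensed; onsets are limited to one consonant).
Epenthesis after each stranded consonant: /n/ → /no/, /ŋ/ → /ŋo/, /ð/ → /ðo/.

noŋoʃʊzðo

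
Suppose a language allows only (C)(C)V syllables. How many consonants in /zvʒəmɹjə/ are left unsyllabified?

2

Under (C)(C)V, the unsyllabifiable consonants are /z/, /m/ (no codas are permitted; onsets may contain at most 2 consonants).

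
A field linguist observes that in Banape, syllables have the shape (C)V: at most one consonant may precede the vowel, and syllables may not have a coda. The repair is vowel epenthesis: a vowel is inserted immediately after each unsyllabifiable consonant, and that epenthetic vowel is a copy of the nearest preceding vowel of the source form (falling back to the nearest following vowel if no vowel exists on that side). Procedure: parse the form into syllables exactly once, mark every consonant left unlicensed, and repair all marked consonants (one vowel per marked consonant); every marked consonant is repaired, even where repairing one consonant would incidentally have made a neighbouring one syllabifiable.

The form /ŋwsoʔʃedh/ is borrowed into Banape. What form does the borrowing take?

Syllabifying with onset maximization leaves /ŋ/, /w/, /ʔ/, /d/, /h/ stranded (no codas are permitted; onsets are limited to one consonant).
Each unlicensed consonant becomes the onset of a new syllable: /ŋ/ → /ŋo/, /w/ → /wo/, /ʔ/ → /ʔo/, /d/ → /de/, /h/ → /he/.

ŋowosoʔoʃedehe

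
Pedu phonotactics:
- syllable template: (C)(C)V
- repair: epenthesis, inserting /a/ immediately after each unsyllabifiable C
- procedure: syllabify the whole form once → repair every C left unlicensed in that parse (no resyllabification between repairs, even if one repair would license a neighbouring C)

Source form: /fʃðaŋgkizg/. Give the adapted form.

Syllabifying with onset maximization leaves /f/, /ŋ/, /z/, /g/ stranded (no codas are permitted; onsets may contain at most 2 consonants).
Epenthesis after each stranded consonant: /f/ → /fa/, /ŋ/ → /ŋa/, /z/ → /za/, /g/ → /ga/.

faʃðaŋagkizaga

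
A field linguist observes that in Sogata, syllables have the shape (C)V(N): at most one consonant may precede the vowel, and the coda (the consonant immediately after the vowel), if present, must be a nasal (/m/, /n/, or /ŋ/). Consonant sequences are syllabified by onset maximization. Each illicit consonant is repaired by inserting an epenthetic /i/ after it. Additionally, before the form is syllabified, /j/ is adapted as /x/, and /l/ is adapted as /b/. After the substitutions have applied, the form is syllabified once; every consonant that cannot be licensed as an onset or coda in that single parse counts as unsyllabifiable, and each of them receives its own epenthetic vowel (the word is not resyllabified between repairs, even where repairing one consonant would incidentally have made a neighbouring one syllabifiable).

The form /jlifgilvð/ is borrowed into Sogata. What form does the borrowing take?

Substitution: /j/ → /x/, /l/ → /b/, giving /xbifgibvð/.
The consonants /x/, /f/, /b/, /v/, /ð/ cannot be parsed into a legal (C)V(N) syllable (only a nasal (/m/, /n/, or /ŋ/) is licensed in coda position; onsets are limited to one consonant).
Inserting the epenthetic vowel yields /x/ → /xi/, /f/ → /fi/, /b/ → /bi/, /v/ → /vi/, /ð/ → /ði/.

xibifigibiviði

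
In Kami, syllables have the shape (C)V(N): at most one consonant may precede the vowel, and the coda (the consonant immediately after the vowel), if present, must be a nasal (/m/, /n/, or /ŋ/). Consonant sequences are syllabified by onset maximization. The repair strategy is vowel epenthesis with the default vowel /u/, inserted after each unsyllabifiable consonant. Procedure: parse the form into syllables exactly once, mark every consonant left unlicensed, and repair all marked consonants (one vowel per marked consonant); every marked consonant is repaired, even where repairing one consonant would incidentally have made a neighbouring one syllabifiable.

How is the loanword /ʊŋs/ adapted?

ʊŋsu

The consonants /s/ cannot be parsed into a legal (C)V(N) syllable (only a nasal (/m/, /n/, or /ŋ/) is licensed in coda position; onsets are limited to one consonant).
Inserting the epenthetic vowel yields /s/ → /su/.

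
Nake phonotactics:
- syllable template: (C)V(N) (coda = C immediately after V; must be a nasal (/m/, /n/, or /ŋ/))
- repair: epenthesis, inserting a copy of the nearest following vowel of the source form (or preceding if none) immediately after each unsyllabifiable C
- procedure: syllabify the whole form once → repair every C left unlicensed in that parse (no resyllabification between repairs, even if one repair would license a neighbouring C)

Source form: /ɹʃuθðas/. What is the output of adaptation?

ɹuʃuθaðasa

The consonants /ɹ/, /θ/, /s/ cannot be parsed into a legal (C)V(N) syllable (only a nasal (/m/, /n/, or /ŋ/) is licensed in coda position; onsets are limited to one consonant).
Inserting the epenthetic vowel yields /ɹ/ → /ɹu/, /θ/ → /θa/, /s/ → /sa/.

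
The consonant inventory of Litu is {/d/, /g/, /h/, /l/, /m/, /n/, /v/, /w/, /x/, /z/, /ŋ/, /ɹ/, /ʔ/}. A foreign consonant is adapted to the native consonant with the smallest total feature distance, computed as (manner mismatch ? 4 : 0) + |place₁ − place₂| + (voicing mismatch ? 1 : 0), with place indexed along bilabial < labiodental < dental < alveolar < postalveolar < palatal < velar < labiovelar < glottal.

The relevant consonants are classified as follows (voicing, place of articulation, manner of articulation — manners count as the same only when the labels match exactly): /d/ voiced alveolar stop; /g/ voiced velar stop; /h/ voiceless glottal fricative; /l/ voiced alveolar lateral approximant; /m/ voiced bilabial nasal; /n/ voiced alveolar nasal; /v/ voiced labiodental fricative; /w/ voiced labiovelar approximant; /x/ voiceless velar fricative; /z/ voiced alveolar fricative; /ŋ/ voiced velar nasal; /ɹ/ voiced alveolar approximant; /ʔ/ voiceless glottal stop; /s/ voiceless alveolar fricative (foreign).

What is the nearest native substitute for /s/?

z

/z/ is closest: same manner (fricative), place distance 0 (alveolar→alveolar), voicing differs (+1); total 1. Next closest is /v/ at distance 3.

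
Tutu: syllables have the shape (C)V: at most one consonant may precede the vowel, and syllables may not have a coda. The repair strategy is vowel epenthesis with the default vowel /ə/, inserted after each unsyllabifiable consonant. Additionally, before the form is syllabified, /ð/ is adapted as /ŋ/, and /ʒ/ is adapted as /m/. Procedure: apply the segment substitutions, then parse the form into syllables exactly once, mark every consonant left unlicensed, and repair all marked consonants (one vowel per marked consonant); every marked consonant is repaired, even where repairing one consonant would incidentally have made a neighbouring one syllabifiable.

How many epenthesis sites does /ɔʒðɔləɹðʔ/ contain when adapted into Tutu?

4

After substitution the input is /ɔmŋɔləɹŋʔ/.
The unsyllabifiable consonants are /m/, /ɹ/, /ŋ/, /ʔ/; each receives one epenthetic vowel.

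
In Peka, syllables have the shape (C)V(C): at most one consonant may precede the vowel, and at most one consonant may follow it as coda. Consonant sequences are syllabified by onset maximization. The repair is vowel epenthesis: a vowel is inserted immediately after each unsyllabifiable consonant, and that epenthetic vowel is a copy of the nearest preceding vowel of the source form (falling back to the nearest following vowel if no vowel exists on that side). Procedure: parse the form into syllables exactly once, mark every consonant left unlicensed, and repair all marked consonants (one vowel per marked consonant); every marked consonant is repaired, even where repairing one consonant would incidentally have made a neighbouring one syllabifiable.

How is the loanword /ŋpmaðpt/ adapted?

ŋapamaðpata

Under (C)V(C), the unsyllabifiable consonants are /ŋ/, /p/, /p/, /t/ (at most one coda consonant is licensed; onsets are limited to one consonant).
Epenthesis after each stranded consonant: /ŋ/ → /ŋa/, /p/ → /pa/, /p/ → /pa/, /t/ → /ta/.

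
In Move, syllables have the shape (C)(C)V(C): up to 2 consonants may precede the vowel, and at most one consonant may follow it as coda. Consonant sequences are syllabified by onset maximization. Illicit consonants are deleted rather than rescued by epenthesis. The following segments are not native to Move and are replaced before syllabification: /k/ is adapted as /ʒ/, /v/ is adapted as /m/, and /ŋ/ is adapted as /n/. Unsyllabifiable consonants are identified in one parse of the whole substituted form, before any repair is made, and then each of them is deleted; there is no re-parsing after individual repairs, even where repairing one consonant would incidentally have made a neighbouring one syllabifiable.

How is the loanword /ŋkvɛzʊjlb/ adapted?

Substitution: /ŋ/ → /n/, /k/ → /ʒ/, /v/ → /m/, giving /nʒmɛzʊjlb/.
The consonants /n/, /l/, /b/ cannot be parsed into a legal (C)(C)V(C) syllable (at most one coda consonant is licensed; onsets may contain at most 2 consonants).
Each unlicensed consonant is deleted: /n/, /l/, /b/.

ʒmɛzʊj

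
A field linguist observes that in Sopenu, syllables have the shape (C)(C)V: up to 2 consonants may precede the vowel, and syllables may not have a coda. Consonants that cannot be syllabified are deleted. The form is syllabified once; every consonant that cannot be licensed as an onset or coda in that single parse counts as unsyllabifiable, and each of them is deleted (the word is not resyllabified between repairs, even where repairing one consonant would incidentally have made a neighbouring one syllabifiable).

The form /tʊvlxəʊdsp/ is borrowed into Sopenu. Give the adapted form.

tʊlxəʊ

Under (C)(C)V, the unsyllabifiable consonants are /v/, /d/, /s/, /p/ (no codas are permitted; onsets may contain at most 2 consonants).
Each unlicensed consonant is deleted: /v/, /d/, /s/, /p/.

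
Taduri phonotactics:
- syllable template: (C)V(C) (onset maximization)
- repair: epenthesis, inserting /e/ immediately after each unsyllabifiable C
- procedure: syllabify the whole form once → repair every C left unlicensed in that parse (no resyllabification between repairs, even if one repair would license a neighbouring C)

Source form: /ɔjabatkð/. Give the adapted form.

Syllabifying with onset maximization leaves /k/, /ð/ stranded (at most one coda consonant is licensed; onsets are limited to one consonant).
Each unlicensed consonant becomes the onset of a new syllable: /k/ → /ke/, /ð/ → /ðe/.

ɔjabatkeðe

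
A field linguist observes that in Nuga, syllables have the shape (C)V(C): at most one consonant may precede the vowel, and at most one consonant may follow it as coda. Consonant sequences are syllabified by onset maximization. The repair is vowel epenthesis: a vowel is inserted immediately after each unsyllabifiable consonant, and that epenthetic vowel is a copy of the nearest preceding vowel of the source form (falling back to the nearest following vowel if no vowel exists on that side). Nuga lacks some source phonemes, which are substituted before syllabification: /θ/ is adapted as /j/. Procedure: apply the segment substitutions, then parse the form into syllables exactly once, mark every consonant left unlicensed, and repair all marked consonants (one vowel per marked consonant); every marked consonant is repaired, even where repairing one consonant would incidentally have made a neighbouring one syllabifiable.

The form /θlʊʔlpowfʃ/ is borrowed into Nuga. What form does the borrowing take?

Substitution: /θ/ → /j/, giving /jlʊʔlpowfʃ/.
Syllabifying with onset maximization leaves /j/, /l/, /f/, /ʃ/ stranded (at most one coda consonant is licensed; onsets are limited to one consonant).
Epenthesis after each stranded consonant: /j/ → /jʊ/, /l/ → /lʊ/, /f/ → /fo/, /ʃ/ → /ʃo/.

jʊlʊʔlʊpowfoʃo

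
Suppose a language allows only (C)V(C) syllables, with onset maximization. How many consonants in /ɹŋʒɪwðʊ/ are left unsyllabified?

2

Under (C)V(C), the unsyllabifiable consonants are /ɹ/, /ŋ/ (at most one coda consonant is licensed; onsets are limited to one consonant).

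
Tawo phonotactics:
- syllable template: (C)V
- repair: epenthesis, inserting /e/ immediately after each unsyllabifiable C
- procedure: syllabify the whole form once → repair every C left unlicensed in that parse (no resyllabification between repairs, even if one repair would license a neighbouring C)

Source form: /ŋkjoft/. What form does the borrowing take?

Syllabifying with onset maximization leaves /ŋ/, /k/, /f/, /t/ stranded (no codas are permitted; onsets are limited to one consonant).
Inserting the epenthetic vowel yields /ŋ/ → /ŋe/, /k/ → /ke/, /f/ → /fe/, /t/ → /te/.

ŋekejofete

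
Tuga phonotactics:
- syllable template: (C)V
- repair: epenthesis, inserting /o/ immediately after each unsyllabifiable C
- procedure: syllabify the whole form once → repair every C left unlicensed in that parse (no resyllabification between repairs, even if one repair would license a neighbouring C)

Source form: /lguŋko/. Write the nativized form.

loguŋoko

The consonants /l/, /ŋ/ cannot be parsed into a legal (C)V syllable (no codas are permitted; onsets are limited to one consonant).
Each unlicensed consonant becomes the onset of a new syllable: /l/ → /lo/, /ŋ/ → /ŋo/.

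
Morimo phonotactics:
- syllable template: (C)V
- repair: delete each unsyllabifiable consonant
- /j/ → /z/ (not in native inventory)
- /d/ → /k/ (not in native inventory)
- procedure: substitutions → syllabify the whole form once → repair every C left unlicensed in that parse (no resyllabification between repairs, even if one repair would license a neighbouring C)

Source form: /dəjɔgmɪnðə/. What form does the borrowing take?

Substitution: /d/ → /k/, /j/ → /z/, giving /kəzɔgmɪnðə/.
Under (C)V, the unsyllabifiable consonants are /g/, /n/ (no codas are permitted; onsets are limited to one consonant).
Deleting the stranded consonants removes /g/, /n/.

kəzɔmɪðə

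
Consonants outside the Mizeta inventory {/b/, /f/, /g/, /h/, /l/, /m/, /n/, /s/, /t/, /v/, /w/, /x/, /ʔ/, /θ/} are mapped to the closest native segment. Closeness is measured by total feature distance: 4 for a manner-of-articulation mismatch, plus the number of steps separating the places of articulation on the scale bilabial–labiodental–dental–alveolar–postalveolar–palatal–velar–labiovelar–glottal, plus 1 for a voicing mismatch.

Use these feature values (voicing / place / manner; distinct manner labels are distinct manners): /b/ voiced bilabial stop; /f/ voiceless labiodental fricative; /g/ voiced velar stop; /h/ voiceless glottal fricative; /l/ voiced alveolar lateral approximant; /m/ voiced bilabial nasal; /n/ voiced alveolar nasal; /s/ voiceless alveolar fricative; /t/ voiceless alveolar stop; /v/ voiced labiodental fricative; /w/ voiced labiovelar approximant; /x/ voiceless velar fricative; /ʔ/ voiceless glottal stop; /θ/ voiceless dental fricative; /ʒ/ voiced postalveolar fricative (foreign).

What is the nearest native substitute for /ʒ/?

/s/ is closest: same manner (fricative), place distance 1 (postalveolar→alveolar), voicing differs (+1); total 2. Next closest is /v/ at distance 3.

s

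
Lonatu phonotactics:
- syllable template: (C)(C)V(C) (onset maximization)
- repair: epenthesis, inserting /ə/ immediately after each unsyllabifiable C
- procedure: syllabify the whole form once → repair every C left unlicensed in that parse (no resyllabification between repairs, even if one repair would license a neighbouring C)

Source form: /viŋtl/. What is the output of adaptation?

Under (C)(C)V(C), the unsyllabifiable consonants are /t/, /l/ (at most one coda consonant is licensed; onsets may contain at most 2 consonants).
Inserting the epenthetic vowel yields /t/ → /tə/, /l/ → /lə/.

viŋtələ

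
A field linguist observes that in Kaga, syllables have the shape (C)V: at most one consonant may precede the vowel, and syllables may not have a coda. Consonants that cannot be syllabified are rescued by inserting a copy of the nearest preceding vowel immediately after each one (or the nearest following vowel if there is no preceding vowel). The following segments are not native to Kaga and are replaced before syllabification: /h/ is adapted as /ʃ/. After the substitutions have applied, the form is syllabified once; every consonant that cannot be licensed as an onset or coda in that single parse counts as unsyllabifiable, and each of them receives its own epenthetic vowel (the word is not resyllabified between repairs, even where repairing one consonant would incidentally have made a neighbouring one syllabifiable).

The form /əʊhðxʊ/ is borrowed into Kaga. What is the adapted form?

Substitution: /h/ → /ʃ/, giving /əʊʃðxʊ/.
Syllabifying with onset maximization leaves /ʃ/, /ð/ stranded (no codas are permitted; onsets are limited to one consonant).
Inserting the epenthetic vowel yields /ʃ/ → /ʃʊ/, /ð/ → /ðʊ/.

əʊʃʊðʊxʊ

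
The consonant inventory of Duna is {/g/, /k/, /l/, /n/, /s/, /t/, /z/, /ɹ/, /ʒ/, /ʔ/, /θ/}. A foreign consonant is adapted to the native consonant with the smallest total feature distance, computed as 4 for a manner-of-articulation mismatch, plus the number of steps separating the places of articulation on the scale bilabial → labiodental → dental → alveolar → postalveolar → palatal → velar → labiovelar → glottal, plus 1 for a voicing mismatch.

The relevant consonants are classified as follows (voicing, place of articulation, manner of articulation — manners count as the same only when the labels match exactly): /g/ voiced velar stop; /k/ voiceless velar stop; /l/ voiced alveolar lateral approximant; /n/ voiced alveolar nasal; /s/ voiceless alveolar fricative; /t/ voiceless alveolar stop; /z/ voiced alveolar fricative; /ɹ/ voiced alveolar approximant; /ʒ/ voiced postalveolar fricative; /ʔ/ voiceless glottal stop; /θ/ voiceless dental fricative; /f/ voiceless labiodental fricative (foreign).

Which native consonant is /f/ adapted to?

θ

/θ/ is closest: same manner (fricative), place distance 1 (labiodental→dental), same voicing; total 1. Next closest is /s/ at distance 2.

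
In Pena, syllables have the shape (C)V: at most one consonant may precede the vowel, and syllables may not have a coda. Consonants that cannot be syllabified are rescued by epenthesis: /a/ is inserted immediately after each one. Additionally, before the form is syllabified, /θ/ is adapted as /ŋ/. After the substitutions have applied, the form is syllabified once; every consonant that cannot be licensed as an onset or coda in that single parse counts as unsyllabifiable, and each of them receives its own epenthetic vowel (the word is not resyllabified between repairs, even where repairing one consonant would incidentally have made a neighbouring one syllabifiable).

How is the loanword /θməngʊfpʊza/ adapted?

ŋamənagʊfapʊza

Substitution: /θ/ → /ŋ/, giving /ŋməngʊfpʊza/.
Under (C)V, the unsyllabifiable consonants are /ŋ/, /n/, /f/ (no codas are permitted; onsets are limited to one consonant).
Each unlicensed consonant becomes the onset of a new syllable: /ŋ/ → /ŋa/, /n/ → /na/, /f/ → /fa/.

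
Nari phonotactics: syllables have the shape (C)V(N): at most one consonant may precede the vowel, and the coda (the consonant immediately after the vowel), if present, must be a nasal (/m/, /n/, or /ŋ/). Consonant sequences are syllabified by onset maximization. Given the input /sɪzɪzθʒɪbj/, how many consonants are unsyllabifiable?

4

Syllabifying with onset maximization leaves /z/, /θ/, /b/, /j/ stranded (only a nasal (/m/, /n/, or /ŋ/) is licensed in coda position; onsets are limited to one consonant).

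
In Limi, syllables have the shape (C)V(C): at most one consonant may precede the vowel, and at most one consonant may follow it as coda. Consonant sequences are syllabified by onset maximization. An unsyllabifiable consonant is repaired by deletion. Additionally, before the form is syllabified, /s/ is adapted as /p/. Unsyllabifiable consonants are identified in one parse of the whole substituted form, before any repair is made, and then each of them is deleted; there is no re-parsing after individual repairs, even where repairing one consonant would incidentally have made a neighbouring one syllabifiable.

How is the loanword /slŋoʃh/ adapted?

Substitution: /s/ → /p/, giving /plŋoʃh/.
Under (C)V(C), the unsyllabifiable consonants are /p/, /l/, /h/ (at most one coda consonant is licensed; onsets are limited to one consonant).
Deletion applies to /p/, /l/, /h/.

ŋoʃ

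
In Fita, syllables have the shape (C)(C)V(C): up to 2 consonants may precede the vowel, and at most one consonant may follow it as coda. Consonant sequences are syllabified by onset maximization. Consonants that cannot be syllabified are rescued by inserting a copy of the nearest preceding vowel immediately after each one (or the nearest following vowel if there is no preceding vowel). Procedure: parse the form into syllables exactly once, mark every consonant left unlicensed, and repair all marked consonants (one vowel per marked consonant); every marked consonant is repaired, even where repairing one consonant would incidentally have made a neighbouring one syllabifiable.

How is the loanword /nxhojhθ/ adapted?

Syllabifying with onset maximization leaves /n/, /h/, /θ/ stranded (at most one coda consonant is licensed; onsets may contain at most 2 consonants).
Inserting the epenthetic vowel yields /n/ → /no/, /h/ → /ho/, /θ/ → /θo/.

noxhojhoθo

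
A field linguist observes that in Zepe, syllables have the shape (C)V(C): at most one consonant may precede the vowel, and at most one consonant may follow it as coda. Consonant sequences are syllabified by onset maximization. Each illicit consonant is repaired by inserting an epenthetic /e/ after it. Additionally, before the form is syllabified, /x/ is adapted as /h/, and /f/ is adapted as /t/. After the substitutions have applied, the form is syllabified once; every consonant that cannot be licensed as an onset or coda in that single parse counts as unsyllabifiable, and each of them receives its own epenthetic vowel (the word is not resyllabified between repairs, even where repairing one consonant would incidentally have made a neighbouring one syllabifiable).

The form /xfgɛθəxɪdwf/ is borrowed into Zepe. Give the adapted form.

Substitution: /x/ → /h/, /f/ → /t/, giving /htgɛθəhɪdwt/.
The consonants /h/, /t/, /w/, /t/ cannot be parsed into a legal (C)V(C) syllable (at most one coda consonant is licensed; onsets are limited to one consonant).
Epenthesis after each stranded consonant: /h/ → /he/, /t/ → /te/, /w/ → /we/, /t/ → /te/.

hetegɛθəhɪdwete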